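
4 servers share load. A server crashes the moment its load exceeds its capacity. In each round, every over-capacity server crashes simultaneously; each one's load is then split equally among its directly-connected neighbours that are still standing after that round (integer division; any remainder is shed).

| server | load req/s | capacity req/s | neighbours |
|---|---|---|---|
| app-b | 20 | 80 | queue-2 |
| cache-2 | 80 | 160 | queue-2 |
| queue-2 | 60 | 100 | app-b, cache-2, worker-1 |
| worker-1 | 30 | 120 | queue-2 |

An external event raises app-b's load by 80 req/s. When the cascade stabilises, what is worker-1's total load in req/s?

110

Round 1 — app-b at 100 > 80. app-b crashes.
  app-b sheds 100 req/s to queue-2: 100 each.
    queue-2: 60+100 = 160 > 100
Round 2 — queue-2 crashes.
  queue-2 sheds 160 req/s to cache-2, worker-1: 80 each.
    cache-2: 80+80 = 160 ≤ 160
    worker-1: 30+80 = 110 ≤ 120
No further crashes.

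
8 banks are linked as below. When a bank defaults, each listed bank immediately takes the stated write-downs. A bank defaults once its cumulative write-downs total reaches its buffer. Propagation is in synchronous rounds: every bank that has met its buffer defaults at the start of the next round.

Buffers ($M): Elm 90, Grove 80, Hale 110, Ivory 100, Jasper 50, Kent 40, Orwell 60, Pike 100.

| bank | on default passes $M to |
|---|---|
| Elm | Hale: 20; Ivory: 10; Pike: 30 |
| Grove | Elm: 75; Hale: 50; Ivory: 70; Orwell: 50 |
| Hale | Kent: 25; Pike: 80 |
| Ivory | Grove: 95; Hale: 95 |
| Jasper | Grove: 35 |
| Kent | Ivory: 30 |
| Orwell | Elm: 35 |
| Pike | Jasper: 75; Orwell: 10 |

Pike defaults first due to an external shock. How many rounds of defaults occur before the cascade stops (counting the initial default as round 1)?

Round 1 — Pike defaults (initial).
  Jasper: +75 → 75 ≥ 50
  Orwell: +10 → 10 < 60
Round 2 — Jasper defaults.
  Grove: +35 → 35 < 80
No further defaults.

2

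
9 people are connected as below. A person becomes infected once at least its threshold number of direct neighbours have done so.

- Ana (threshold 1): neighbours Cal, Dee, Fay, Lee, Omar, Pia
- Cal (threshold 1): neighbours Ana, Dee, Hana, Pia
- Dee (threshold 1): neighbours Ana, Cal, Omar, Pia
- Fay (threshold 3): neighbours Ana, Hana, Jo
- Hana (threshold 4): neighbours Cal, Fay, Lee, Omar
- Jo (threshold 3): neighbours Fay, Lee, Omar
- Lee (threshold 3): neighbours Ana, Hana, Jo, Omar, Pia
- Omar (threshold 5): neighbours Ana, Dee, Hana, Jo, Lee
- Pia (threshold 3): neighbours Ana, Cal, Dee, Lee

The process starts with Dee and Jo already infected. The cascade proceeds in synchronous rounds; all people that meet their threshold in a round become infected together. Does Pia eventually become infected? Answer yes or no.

Round 1 — Dee, Jo become infected (initial).
Round 2 — checking thresholds:
  Ana: 1 of 6 neighbours ≥ 1, becomes infected.
  Cal: 1 of 4 neighbours ≥ 1, becomes infected.
  Fay: 1 of 3 neighbours < 3, holds.
  Lee: 1 of 5 neighbours < 3, holds.
  Omar: 2 of 5 neighbours < 5, holds.
  Pia: 1 of 4 neighbours < 3, holds.
Round 3 — checking thresholds:
  Fay: 2 of 3 neighbours < 3, holds.
  Hana: 1 of 4 neighbours < 4, holds.
  Lee: 2 of 5 neighbours < 3, holds.
  Omar: 3 of 5 neighbours < 5, holds.
  Pia: 3 of 4 neighbours ≥ 3, becomes infected.
Round 4 — checking thresholds:
  Fay: 2 of 3 neighbours < 3, holds.
  Hana: 1 of 4 neighbours < 4, holds.
  Lee: 3 of 5 neighbours ≥ 3, becomes infected.
  Omar: 3 of 5 neighbours < 5, holds.
Round 5 — no new infections; cascade stops.

yes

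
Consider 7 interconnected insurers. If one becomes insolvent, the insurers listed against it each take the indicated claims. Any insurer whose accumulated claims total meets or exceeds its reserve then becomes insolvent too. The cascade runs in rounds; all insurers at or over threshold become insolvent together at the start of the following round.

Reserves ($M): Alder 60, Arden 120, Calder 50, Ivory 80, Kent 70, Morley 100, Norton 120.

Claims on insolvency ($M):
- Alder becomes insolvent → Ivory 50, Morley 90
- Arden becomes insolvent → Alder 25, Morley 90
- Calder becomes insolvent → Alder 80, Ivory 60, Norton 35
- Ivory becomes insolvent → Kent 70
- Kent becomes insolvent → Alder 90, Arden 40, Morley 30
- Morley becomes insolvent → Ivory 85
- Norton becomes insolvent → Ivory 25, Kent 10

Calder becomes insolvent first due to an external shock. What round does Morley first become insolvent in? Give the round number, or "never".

5

Round 1 — Calder becomes insolvent (initial).
  Alder: +80 → 80 ≥ 60
  Ivory: +60 → 60 < 80
  Norton: +35 → 35 < 120
Round 2 — Alder becomes insolvent.
  Ivory: +50 → 110 ≥ 80
  Morley: +90 → 90 < 100
Round 3 — Ivory becomes insolvent.
  Kent: +70 → 70 ≥ 70
Round 4 — Kent becomes insolvent.
  Arden: +40 → 40 < 120
  Morley: +30 → 120 ≥ 100
Round 5 — Morley becomes insolvent.
No further insolvencies.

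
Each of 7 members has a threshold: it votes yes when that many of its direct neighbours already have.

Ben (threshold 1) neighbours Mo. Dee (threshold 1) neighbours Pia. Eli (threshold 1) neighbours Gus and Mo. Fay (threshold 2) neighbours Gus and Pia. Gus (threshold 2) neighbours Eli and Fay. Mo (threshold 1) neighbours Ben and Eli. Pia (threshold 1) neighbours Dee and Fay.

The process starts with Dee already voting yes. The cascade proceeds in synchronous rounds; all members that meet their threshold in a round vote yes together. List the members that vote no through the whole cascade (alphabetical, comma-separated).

Round 1 — Dee votes yes (initial).
Round 2 — checking thresholds:
  Pia: 1 of 2 neighbours ≥ 1, votes yes.
Round 3 — no new yes votes; cascade stops.

Ben, Eli, Fay, Gus, Mo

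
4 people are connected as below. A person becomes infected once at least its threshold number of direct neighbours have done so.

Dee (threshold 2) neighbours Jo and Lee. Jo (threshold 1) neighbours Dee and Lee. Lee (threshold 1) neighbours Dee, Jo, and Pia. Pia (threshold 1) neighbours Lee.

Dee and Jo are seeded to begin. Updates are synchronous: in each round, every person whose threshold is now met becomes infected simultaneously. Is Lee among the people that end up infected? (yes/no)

Round 1 — Dee, Jo become infected (initial).
Round 2 — checking thresholds:
  Lee: 2 of 3 neighbours ≥ 1, becomes infected.
Round 3 — checking thresholds:
  Pia: 1 of 1 neighbours ≥ 1, becomes infected.
Round 4 — no new infections; cascade stops.

yes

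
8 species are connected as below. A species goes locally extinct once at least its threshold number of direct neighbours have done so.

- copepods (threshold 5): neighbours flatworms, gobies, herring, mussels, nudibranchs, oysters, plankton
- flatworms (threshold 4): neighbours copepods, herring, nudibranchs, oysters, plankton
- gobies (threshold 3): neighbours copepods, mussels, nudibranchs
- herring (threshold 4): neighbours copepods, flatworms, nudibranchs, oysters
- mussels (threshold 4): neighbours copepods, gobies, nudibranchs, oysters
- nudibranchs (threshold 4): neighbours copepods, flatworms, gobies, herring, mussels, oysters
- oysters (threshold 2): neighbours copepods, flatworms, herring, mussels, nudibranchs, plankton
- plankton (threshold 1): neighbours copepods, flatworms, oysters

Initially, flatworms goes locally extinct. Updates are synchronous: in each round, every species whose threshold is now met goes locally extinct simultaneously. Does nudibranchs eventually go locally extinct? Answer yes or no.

no

Round 1 — flatworms goes locally extinct (initial).
Round 2 — checking thresholds:
  copepods: 1 of 7 neighbours < 5, below threshold.
  herring: 1 of 4 neighbours < 4, below threshold.
  nudibranchs: 1 of 6 neighbours < 4, below threshold.
  oysters: 1 of 6 neighbours < 2, below threshold.
  plankton: 1 of 3 neighbours ≥ 1, goes locally extinct.
Round 3 — checking thresholds:
  copepods: 2 of 7 neighbours < 5, below threshold.
  herring: 1 of 4 neighbours < 4, below threshold.
  nudibranchs: 1 of 6 neighbours < 4, below threshold.
  oysters: 2 of 6 neighbours ≥ 2, goes locally extinct.
Round 4 — no new extinctions; cascade stops.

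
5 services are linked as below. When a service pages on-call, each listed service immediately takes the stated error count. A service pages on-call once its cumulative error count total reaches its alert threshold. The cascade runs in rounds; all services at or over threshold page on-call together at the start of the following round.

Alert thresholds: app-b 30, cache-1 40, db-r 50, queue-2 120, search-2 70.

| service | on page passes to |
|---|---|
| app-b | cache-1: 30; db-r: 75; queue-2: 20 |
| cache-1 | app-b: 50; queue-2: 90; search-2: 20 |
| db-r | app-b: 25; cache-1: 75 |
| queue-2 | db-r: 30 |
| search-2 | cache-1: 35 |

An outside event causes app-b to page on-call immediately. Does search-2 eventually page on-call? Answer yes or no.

no

Round 1 — app-b pages on-call (initial).
  cache-1: +30 → 30 < 40
  db-r: +75 → 75 ≥ 50
  queue-2: +20 → 20 < 120
Round 2 — db-r pages on-call.
  cache-1: +75 → 105 ≥ 40
Round 3 — cache-1 pages on-call.
  queue-2: +90 → 110 < 120
  search-2: +20 → 20 < 70
No further pages.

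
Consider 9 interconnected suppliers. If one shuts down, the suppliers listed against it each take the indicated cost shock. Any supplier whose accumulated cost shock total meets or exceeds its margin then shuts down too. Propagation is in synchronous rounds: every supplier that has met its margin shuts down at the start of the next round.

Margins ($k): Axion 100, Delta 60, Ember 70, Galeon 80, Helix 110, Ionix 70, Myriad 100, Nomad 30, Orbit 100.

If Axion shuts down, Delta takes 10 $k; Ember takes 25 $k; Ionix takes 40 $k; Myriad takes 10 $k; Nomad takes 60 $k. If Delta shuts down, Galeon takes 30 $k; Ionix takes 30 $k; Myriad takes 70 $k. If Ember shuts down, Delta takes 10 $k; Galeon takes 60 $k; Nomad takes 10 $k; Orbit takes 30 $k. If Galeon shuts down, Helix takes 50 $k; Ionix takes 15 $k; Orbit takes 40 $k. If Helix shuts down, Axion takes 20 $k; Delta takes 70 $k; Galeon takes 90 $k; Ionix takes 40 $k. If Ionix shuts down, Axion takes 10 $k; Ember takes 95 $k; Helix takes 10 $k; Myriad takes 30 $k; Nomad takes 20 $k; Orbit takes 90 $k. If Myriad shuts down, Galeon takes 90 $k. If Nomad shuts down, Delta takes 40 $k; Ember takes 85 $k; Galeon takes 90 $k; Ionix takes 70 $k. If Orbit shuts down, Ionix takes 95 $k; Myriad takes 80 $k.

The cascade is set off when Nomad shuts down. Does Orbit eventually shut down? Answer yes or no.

yes

Round 1 — Nomad shuts down (initial).
  Delta: +40 → 40 < 60
  Ember: +85 → 85 ≥ 70
  Galeon: +90 → 90 ≥ 80
  Ionix: +70 → 70 ≥ 70
Round 2 — Ember, Galeon, Ionix shut down.
  Axion: +10 → 10 < 100
  Delta: +10 → 50 < 60
  Helix: +50+10 → 60 < 110
  Myriad: +30 → 30 < 100
  Orbit: +30+40+90 → 160 ≥ 100
Round 3 — Orbit shuts down.
  Myriad: +80 → 110 ≥ 100
Round 4 — Myriad shuts down.
No further shutdowns.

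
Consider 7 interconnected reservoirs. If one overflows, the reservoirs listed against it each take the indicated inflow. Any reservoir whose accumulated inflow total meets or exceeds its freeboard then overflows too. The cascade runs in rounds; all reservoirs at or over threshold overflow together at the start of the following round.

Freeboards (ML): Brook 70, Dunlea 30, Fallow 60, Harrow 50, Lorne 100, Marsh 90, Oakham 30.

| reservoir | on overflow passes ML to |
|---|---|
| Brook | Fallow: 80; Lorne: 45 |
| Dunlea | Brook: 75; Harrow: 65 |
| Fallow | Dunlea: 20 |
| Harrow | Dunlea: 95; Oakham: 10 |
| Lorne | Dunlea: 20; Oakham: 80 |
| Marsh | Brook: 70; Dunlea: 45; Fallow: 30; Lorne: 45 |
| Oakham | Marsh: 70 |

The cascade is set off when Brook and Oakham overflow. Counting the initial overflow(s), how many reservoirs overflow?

3

Round 1 — Brook, Oakham overflow (initial).
  Fallow: +80 → 80 ≥ 60
  Lorne: +45 → 45 < 100
  Marsh: +70 → 70 < 90
Round 2 — Fallow overflows.
  Dunlea: +20 → 20 < 30
No further overflows.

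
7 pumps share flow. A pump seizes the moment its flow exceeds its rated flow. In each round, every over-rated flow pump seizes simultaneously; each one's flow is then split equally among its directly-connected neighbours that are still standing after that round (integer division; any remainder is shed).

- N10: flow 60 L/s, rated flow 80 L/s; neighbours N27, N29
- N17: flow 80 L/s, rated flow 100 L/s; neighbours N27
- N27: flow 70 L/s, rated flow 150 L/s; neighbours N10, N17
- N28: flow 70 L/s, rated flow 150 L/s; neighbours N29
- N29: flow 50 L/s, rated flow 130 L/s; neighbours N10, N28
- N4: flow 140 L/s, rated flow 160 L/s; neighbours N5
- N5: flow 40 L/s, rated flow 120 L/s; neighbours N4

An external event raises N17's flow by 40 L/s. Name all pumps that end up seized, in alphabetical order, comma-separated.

N10, N17, N27, N28, N29

Round 1 — N17 at 120 > 100. N17 seizes.
  N17 sheds 120 L/s to N27: 120 each.
    N27: 70+120 = 190 > 150
Round 2 — N27 seizes.
  N27 sheds 190 L/s to N10: 190 each.
    N10: 60+190 = 250 > 80
Round 3 — N10 seizes.
  N10 sheds 250 L/s to N29: 250 each.
    N29: 50+250 = 300 > 130
Round 4 — N29 seizes.
  N29 sheds 300 L/s to N28: 300 each.
    N28: 70+300 = 370 > 150
Round 5 — N28 seizes.
  N28 sheds 370 L/s: no online neighbours, lost.
No further seizures.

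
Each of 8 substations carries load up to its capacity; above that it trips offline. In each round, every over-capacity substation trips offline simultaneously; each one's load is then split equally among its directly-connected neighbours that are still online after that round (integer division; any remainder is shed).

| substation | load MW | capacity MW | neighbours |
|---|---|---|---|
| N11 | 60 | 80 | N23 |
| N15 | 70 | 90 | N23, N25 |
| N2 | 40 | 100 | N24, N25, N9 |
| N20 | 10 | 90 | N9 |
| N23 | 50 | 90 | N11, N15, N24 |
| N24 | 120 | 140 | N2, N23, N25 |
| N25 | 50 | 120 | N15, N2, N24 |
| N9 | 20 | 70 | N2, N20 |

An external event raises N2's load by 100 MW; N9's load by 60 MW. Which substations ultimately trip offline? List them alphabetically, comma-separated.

N11, N15, N2, N23, N24, N25, N9

Round 1 — N2 at 140 > 100; N9 at 80 > 70. N2, N9 trip offline.
  N2 sheds 140 MW to N24, N25: 70 each.
    N24: 120+70 = 190 > 140
    N25: 50+70 = 120 ≤ 120
  N9 sheds 80 MW to N20: 80 each.
    N20: 10+80 = 90 ≤ 90
Round 2 — N24 trips offline.
  N24 sheds 190 MW to N23, N25: 95 each.
    N23: 50+95 = 145 > 90
    N25: 120+95 = 215 > 120
Round 3 — N23, N25 trip offline.
  N23 sheds 145 MW to N11, N15: 72 each (1 lost).
    N11: 60+72 = 132 > 80
    N15: 70+72 = 142 > 90
  N25 sheds 215 MW to N15: 215 each.
    N15: 142+215 = 357 > 90
Round 4 — N11, N15 trip offline.
  N11 sheds 132 MW: no online neighbours, lost.
  N15 sheds 357 MW: no online neighbours, lost.
No further trips.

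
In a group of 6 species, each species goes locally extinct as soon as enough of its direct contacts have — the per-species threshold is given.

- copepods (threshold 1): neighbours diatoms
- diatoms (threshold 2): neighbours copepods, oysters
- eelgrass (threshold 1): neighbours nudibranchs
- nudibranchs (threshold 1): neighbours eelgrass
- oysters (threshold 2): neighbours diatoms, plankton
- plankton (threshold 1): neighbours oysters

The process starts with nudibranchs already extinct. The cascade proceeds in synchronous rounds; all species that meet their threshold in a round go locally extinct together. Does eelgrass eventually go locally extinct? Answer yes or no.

Round 1 — nudibranchs goes locally extinct (initial).
Round 2 — checking thresholds:
  eelgrass: 1 of 1 neighbours ≥ 1, goes locally extinct.
Round 3 — no new extinctions; cascade stops.

yes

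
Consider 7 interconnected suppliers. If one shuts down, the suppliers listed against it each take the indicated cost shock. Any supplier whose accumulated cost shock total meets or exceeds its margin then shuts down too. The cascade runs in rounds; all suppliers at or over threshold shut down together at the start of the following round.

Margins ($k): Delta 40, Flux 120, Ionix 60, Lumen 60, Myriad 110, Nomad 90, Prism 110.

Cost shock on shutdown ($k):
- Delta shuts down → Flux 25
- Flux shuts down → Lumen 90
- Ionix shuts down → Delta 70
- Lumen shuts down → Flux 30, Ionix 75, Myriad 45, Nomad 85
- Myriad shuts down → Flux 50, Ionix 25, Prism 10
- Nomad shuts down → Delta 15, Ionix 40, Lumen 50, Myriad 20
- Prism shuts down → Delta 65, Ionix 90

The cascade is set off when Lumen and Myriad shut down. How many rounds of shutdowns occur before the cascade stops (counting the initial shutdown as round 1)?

Round 1 — Lumen, Myriad shut down (initial).
  Flux: +30+50 → 80 < 120
  Ionix: +75+25 → 100 ≥ 60
  Nomad: +85 → 85 < 90
  Prism: +10 → 10 < 110
Round 2 — Ionix shuts down.
  Delta: +70 → 70 ≥ 40
Round 3 — Delta shuts down.
  Flux: +25 → 105 < 120
No further shutdowns.

3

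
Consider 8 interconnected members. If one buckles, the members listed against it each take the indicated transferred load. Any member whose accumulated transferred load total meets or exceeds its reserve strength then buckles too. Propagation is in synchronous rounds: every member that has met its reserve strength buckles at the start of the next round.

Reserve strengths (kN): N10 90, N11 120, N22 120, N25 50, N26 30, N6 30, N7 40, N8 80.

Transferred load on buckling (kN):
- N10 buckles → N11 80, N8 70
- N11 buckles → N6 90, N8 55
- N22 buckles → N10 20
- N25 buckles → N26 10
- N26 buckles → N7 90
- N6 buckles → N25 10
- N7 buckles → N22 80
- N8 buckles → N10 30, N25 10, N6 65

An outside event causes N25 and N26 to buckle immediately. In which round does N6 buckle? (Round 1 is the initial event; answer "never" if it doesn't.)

Round 1 — N25, N26 buckle (initial).
  N7: +90 → 90 ≥ 40
Round 2 — N7 buckles.
  N22: +80 → 80 < 120
No further bucklings.

never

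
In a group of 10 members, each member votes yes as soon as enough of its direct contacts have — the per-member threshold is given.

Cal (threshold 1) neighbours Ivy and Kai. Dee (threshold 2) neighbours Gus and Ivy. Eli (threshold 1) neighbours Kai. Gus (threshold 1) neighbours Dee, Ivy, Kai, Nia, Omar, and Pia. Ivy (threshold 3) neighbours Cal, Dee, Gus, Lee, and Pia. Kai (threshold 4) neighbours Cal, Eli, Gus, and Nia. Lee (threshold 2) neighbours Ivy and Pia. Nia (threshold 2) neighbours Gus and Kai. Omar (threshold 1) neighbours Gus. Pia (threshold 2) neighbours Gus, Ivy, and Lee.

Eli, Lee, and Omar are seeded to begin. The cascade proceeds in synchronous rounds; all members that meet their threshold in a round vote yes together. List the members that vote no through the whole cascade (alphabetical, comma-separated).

Round 1 — Eli, Lee, Omar vote yes (initial).
Round 2 — checking thresholds:
  Gus: 1 of 6 neighbours ≥ 1, votes yes.
  Ivy: 1 of 5 neighbours < 3, below threshold.
  Kai: 1 of 4 neighbours < 4, below threshold.
  Pia: 1 of 3 neighbours < 2, below threshold.
Round 3 — checking thresholds:
  Dee: 1 of 2 neighbours < 2, below threshold.
  Ivy: 2 of 5 neighbours < 3, below threshold.
  Kai: 2 of 4 neighbours < 4, below threshold.
  Nia: 1 of 2 neighbours < 2, below threshold.
  Pia: 2 of 3 neighbours ≥ 2, votes yes.
Round 4 — checking thresholds:
  Dee: 1 of 2 neighbours < 2, below threshold.
  Ivy: 3 of 5 neighbours ≥ 3, votes yes.
  Kai: 2 of 4 neighbours < 4, below threshold.
  Nia: 1 of 2 neighbours < 2, below threshold.
Round 5 — checking thresholds:
  Cal: 1 of 2 neighbours ≥ 1, votes yes.
  Dee: 2 of 2 neighbours ≥ 2, votes yes.
  Kai: 2 of 4 neighbours < 4, below threshold.
  Nia: 1 of 2 neighbours < 2, below threshold.
Round 6 — no new yes votes; cascade stops.

Kai, Nia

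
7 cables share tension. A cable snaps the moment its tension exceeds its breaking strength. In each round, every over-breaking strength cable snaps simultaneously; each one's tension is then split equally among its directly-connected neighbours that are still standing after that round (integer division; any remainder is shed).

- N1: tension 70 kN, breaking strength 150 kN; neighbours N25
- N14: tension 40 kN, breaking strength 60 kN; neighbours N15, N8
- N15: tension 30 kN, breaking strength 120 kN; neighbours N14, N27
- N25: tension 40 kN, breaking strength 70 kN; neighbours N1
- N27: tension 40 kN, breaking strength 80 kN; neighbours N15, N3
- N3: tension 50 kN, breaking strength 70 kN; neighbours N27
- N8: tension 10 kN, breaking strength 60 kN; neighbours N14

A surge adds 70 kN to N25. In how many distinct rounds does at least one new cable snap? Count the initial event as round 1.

Round 1 — N25 at 110 > 70. N25 snaps.
  N25 sheds 110 kN to N1: 110 each.
    N1: 70+110 = 180 > 150
Round 2 — N1 snaps.
  N1 sheds 180 kN: no online neighbours, lost.
No further breaks.

2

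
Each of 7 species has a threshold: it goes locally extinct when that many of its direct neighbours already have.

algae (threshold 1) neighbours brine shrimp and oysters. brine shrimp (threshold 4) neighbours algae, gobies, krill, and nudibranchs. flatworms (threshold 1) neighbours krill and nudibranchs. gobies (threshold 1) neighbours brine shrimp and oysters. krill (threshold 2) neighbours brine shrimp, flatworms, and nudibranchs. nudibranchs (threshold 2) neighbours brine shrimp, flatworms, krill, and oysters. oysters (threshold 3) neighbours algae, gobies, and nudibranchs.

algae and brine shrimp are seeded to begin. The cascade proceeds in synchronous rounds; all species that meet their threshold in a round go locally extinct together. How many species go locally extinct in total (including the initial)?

Round 1 — algae, brine shrimp go locally extinct (initial).
Round 2 — checking thresholds:
  gobies: 1 of 2 neighbours ≥ 1, goes locally extinct.
  krill: 1 of 3 neighbours < 2, holds.
  nudibranchs: 1 of 4 neighbours < 2, holds.
  oysters: 1 of 3 neighbours < 3, holds.
Round 3 — no new extinctions; cascade stops.

3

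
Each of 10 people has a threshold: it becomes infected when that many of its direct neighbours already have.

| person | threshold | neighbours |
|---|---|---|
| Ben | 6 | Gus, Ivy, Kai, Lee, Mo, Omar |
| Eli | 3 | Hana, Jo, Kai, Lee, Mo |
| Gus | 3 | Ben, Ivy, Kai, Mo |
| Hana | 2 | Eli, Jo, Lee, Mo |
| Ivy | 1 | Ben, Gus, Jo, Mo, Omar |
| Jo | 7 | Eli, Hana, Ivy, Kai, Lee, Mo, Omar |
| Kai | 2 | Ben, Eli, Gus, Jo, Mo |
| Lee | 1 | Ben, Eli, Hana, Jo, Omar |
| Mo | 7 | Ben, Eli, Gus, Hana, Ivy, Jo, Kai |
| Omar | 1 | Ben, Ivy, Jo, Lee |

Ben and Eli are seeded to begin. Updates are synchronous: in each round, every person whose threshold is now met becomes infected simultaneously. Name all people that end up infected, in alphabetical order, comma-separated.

Round 1 — Ben, Eli become infected (initial).
Round 2 — checking thresholds:
  Gus: 1 of 4 neighbours < 3, below threshold.
  Hana: 1 of 4 neighbours < 2, below threshold.
  Ivy: 1 of 5 neighbours ≥ 1, becomes infected.
  Jo: 1 of 7 neighbours < 7, below threshold.
  Kai: 2 of 5 neighbours ≥ 2, becomes infected.
  Lee: 2 of 5 neighbours ≥ 1, becomes infected.
  Mo: 2 of 7 neighbours < 7, below threshold.
  Omar: 1 of 4 neighbours ≥ 1, becomes infected.
Round 3 — checking thresholds:
  Gus: 3 of 4 neighbours ≥ 3, becomes infected.
  Hana: 2 of 4 neighbours ≥ 2, becomes infected.
  Jo: 5 of 7 neighbours < 7, below threshold.
  Mo: 4 of 7 neighbours < 7, below threshold.
Round 4 — no new infections; cascade stops.

Ben, Eli, Gus, Hana, Ivy, Kai, Lee, Omar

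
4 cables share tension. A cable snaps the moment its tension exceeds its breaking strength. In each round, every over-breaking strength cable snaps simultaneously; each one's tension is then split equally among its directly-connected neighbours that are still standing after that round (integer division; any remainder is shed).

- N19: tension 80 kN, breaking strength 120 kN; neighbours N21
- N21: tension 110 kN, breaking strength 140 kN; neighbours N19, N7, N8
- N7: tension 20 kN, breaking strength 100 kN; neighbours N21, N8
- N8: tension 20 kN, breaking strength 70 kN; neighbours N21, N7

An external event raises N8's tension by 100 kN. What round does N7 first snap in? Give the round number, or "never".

3

Round 1 — N8 at 120 > 70. N8 snaps.
  N8 sheds 120 kN to N21, N7: 60 each.
    N21: 110+60 = 170 > 140
    N7: 20+60 = 80 ≤ 100
Round 2 — N21 snaps.
  N21 sheds 170 kN to N19, N7: 85 each.
    N19: 80+85 = 165 > 120
    N7: 80+85 = 165 > 100
Round 3 — N19, N7 snap.
  N19 sheds 165 kN: no online neighbours, lost.
  N7 sheds 165 kN: no online neighbours, lost.
No further breaks.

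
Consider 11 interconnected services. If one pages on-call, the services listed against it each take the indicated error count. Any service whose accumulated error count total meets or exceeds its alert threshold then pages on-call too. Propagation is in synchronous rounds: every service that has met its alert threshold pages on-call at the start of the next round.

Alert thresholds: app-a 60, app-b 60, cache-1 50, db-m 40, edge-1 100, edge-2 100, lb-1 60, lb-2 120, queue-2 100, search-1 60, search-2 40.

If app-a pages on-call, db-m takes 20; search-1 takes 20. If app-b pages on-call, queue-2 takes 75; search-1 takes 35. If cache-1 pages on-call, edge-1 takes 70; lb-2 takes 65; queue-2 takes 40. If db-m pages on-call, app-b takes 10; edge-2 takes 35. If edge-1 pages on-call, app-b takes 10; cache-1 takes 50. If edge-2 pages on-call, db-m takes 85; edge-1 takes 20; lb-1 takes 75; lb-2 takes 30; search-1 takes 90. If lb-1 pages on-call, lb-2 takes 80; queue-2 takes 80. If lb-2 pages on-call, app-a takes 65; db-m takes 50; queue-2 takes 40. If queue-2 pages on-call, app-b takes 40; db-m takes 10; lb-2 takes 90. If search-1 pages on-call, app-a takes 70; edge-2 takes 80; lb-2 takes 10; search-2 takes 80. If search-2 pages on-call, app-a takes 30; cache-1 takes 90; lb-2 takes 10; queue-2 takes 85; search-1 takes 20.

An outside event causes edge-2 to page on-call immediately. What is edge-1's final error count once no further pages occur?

90

Round 1 — edge-2 pages on-call (initial).
  db-m: +85 → 85 ≥ 40
  edge-1: +20 → 20 < 100
  lb-1: +75 → 75 ≥ 60
  lb-2: +30 → 30 < 120
  search-1: +90 → 90 ≥ 60
Round 2 — db-m, lb-1, search-1 page on-call.
  app-a: +70 → 70 ≥ 60
  app-b: +10 → 10 < 60
  lb-2: +80+10 → 120 ≥ 120
  queue-2: +80 → 80 < 100
  search-2: +80 → 80 ≥ 40
Round 3 — app-a, lb-2, search-2 page on-call.
  cache-1: +90 → 90 ≥ 50
  queue-2: +40+85 → 205 ≥ 100
Round 4 — cache-1, queue-2 page on-call.
  app-b: +40 → 50 < 60
  edge-1: +70 → 90 < 100
No further pages.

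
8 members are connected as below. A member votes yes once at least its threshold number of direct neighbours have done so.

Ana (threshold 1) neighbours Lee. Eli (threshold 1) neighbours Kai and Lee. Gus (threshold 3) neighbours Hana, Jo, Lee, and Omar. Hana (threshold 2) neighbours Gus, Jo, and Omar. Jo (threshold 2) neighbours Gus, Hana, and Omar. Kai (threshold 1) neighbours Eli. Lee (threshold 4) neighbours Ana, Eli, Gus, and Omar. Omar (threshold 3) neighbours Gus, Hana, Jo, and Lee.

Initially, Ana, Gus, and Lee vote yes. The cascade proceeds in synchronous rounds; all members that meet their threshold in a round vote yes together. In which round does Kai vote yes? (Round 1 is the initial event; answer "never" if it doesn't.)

3

Round 1 — Ana, Gus, Lee vote yes (initial).
Round 2 — checking thresholds:
  Eli: 1 of 2 neighbours ≥ 1, votes yes.
  Hana: 1 of 3 neighbours < 2, below threshold.
  Jo: 1 of 3 neighbours < 2, below threshold.
  Omar: 2 of 4 neighbours < 3, below threshold.
Round 3 — checking thresholds:
  Hana: 1 of 3 neighbours < 2, below threshold.
  Jo: 1 of 3 neighbours < 2, below threshold.
  Kai: 1 of 1 neighbours ≥ 1, votes yes.
  Omar: 2 of 4 neighbours < 3, below threshold.
Round 4 — no new yes votes; cascade stops.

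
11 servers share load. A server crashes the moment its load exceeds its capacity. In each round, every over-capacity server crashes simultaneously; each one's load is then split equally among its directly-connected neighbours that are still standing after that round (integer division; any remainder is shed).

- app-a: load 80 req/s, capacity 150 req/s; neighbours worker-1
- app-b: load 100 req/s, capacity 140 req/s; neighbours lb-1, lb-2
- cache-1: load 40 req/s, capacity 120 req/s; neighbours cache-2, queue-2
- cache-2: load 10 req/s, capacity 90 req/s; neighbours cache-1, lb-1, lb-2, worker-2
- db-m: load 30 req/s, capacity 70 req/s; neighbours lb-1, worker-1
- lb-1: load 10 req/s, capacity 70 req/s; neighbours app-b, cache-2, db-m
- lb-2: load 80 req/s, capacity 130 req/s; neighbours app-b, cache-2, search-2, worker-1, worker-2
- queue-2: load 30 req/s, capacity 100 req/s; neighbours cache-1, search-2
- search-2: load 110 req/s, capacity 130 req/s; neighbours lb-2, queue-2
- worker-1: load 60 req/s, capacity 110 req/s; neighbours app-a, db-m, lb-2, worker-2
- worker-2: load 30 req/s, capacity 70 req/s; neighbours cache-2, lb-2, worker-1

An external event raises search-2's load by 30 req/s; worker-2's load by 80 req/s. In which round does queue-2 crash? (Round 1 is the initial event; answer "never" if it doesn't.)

Round 1 — search-2 at 140 > 130; worker-2 at 110 > 70. search-2, worker-2 crash.
  search-2 sheds 140 req/s to lb-2, queue-2: 70 each.
    lb-2: 80+70 = 150 > 130
    queue-2: 30+70 = 100 ≤ 100
  worker-2 sheds 110 req/s to cache-2, lb-2, worker-1: 36 each (2 lost).
    cache-2: 10+36 = 46 ≤ 90
    lb-2: 150+36 = 186 > 130
    worker-1: 60+36 = 96 ≤ 110
Round 2 — lb-2 crashes.
  lb-2 sheds 186 req/s to app-b, cache-2, worker-1: 62 each.
    app-b: 100+62 = 162 > 140
    cache-2: 46+62 = 108 > 90
    worker-1: 96+62 = 158 > 110
Round 3 — app-b, cache-2, worker-1 crash.
  app-b sheds 162 req/s to lb-1: 162 each.
    lb-1: 10+162 = 172 > 70
  cache-2 sheds 108 req/s to cache-1, lb-1: 54 each.
    cache-1: 40+54 = 94 ≤ 120
    lb-1: 172+54 = 226 > 70
  worker-1 sheds 158 req/s to app-a, db-m: 79 each.
    app-a: 80+79 = 159 > 150
    db-m: 30+79 = 109 > 70
Round 4 — app-a, db-m, lb-1 crash.
  app-a sheds 159 req/s: no online neighbours, lost.
  db-m sheds 109 req/s: no online neighbours, lost.
  lb-1 sheds 226 req/s: no online neighbours, lost.
No further crashes.

never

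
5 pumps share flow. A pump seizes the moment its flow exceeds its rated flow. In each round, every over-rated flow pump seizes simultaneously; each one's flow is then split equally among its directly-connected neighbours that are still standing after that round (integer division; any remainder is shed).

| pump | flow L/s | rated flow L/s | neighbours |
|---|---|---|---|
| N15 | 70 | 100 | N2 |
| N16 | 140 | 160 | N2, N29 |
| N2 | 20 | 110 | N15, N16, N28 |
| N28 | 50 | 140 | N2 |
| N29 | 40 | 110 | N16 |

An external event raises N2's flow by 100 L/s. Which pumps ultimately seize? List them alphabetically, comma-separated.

N15, N16, N2, N29

Round 1 — N2 at 120 > 110. N2 seizes.
  N2 sheds 120 L/s to N15, N16, N28: 40 each.
    N15: 70+40 = 110 > 100
    N16: 140+40 = 180 > 160
    N28: 50+40 = 90 ≤ 140
Round 2 — N15, N16 seize.
  N15 sheds 110 L/s: no online neighbours, lost.
  N16 sheds 180 L/s to N29: 180 each.
    N29: 40+180 = 220 > 110
Round 3 — N29 seizes.
  N29 sheds 220 L/s: no online neighbours, lost.
No further seizures.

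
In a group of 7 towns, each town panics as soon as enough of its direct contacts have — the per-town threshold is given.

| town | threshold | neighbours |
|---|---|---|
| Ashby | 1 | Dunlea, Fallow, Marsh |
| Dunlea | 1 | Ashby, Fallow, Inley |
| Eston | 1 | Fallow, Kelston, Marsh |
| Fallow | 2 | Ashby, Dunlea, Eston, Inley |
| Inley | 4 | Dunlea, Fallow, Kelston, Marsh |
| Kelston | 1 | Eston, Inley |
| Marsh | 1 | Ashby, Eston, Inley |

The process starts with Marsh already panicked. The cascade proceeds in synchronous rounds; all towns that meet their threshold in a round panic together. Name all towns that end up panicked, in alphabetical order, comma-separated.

Ashby, Dunlea, Eston, Fallow, Inley, Kelston, Marsh

Round 1 — Marsh panics (initial).
Round 2 — checking thresholds:
  Ashby: 1 of 3 neighbours ≥ 1, panics.
  Eston: 1 of 3 neighbours ≥ 1, panics.
  Inley: 1 of 4 neighbours < 4, not yet.
Round 3 — checking thresholds:
  Dunlea: 1 of 3 neighbours ≥ 1, panics.
  Fallow: 2 of 4 neighbours ≥ 2, panics.
  Inley: 1 of 4 neighbours < 4, not yet.
  Kelston: 1 of 2 neighbours ≥ 1, panics.
Round 4 — checking thresholds:
  Inley: 4 of 4 neighbours ≥ 4, panics.
Round 5 — no new panics; cascade stops.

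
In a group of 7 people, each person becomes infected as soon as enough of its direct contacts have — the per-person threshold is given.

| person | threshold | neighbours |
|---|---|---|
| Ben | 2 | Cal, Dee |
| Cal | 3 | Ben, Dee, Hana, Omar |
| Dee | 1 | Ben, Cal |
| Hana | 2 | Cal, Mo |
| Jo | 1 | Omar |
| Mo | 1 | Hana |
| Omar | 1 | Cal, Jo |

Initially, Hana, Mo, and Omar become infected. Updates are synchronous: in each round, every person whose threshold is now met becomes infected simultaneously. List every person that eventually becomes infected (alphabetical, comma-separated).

Hana, Jo, Mo, Omar

Round 1 — Hana, Mo, Omar become infected (initial).
Round 2 — checking thresholds:
  Cal: 2 of 4 neighbours < 3, not yet.
  Jo: 1 of 1 neighbours ≥ 1, becomes infected.
Round 3 — no new infections; cascade stops.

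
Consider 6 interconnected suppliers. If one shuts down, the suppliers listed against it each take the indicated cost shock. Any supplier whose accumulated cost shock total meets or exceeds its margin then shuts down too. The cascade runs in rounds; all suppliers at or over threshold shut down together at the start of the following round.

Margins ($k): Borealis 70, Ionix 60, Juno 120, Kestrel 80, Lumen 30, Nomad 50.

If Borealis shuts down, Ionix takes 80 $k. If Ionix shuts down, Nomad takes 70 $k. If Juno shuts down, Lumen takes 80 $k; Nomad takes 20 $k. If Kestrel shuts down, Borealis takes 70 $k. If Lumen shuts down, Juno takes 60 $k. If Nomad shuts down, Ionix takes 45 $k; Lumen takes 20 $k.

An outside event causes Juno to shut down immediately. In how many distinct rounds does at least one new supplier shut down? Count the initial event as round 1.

2

Round 1 — Juno shuts down (initial).
  Lumen: +80 → 80 ≥ 30
  Nomad: +20 → 20 < 50
Round 2 — Lumen shuts down.
No further shutdowns.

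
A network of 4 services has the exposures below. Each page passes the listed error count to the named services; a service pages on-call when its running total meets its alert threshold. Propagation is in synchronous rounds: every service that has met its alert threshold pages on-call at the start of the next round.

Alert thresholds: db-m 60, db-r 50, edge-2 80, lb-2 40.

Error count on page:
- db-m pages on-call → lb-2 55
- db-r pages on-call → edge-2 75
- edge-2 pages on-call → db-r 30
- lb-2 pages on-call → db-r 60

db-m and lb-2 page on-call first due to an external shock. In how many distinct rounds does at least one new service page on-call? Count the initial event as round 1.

Round 1 — db-m, lb-2 page on-call (initial).
  db-r: +60 → 60 ≥ 50
Round 2 — db-r pages on-call.
  edge-2: +75 → 75 < 80
No further pages.

2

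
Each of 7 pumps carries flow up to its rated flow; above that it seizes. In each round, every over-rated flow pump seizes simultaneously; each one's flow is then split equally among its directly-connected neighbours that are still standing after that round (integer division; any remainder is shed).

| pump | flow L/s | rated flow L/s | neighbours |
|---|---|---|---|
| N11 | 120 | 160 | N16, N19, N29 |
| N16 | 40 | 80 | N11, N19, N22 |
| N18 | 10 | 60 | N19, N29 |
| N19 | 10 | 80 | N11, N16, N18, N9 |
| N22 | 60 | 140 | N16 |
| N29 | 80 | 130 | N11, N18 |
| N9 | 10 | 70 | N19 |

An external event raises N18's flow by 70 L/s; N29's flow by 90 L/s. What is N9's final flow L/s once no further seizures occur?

55

Round 1 — N18 at 80 > 60; N29 at 170 > 130. N18, N29 seize.
  N18 sheds 80 L/s to N19: 80 each.
    N19: 10+80 = 90 > 80
  N29 sheds 170 L/s to N11: 170 each.
    N11: 120+170 = 290 > 160
Round 2 — N11, N19 seize.
  N11 sheds 290 L/s to N16: 290 each.
    N16: 40+290 = 330 > 80
  N19 sheds 90 L/s to N16, N9: 45 each.
    N16: 330+45 = 375 > 80
    N9: 10+45 = 55 ≤ 70
Round 3 — N16 seizes.
  N16 sheds 375 L/s to N22: 375 each.
    N22: 60+375 = 435 > 140
Round 4 — N22 seizes.
  N22 sheds 435 L/s: no online neighbours, lost.
No further seizures.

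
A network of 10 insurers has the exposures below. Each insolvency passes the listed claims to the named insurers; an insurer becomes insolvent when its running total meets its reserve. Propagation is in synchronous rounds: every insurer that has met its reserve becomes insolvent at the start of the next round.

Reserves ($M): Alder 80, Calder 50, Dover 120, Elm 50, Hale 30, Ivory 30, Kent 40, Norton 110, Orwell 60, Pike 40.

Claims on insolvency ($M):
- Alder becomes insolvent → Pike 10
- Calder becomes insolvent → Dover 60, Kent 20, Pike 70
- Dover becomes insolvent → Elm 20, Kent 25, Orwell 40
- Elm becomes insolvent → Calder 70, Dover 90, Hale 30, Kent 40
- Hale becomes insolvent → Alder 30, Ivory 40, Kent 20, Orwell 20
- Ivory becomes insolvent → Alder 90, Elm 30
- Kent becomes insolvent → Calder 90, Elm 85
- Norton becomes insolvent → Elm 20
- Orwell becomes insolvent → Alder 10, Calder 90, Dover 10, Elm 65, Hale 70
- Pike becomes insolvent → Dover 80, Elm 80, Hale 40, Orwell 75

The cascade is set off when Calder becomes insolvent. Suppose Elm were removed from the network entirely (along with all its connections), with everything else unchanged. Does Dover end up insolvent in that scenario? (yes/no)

With Elm removed:
Round 1 — Calder becomes insolvent (initial).
  Dover: +60 → 60 < 120
  Kent: +20 → 20 < 40
  Pike: +70 → 70 ≥ 40
Round 2 — Pike becomes insolvent.
  Dover: +80 → 140 ≥ 120
  Hale: +40 → 40 ≥ 30
  Orwell: +75 → 75 ≥ 60
Round 3 — Dover, Hale, Orwell become insolvent.
  Alder: +30+10 → 40 < 80
  Ivory: +40 → 40 ≥ 30
  Kent: +25+20 → 65 ≥ 40
Round 4 — Ivory, Kent become insolvent.
  Alder: +90 → 130 ≥ 80
Round 5 — Alder becomes insolvent.
No further insolvencies.

yes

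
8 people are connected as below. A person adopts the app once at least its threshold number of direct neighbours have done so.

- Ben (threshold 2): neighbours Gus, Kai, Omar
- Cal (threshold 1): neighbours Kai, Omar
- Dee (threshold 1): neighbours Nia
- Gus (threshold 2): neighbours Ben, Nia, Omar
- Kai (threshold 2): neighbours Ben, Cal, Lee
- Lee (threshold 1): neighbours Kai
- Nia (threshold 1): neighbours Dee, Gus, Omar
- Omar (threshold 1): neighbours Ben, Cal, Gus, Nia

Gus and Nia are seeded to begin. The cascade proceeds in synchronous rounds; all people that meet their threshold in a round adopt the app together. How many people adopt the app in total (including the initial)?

Round 1 — Gus, Nia adopt the app (initial).
Round 2 — checking thresholds:
  Ben: 1 of 3 neighbours < 2, holds.
  Dee: 1 of 1 neighbours ≥ 1, adopts the app.
  Omar: 2 of 4 neighbours ≥ 1, adopts the app.
Round 3 — checking thresholds:
  Ben: 2 of 3 neighbours ≥ 2, adopts the app.
  Cal: 1 of 2 neighbours ≥ 1, adopts the app.
Round 4 — checking thresholds:
  Kai: 2 of 3 neighbours ≥ 2, adopts the app.
Round 5 — checking thresholds:
  Lee: 1 of 1 neighbours ≥ 1, adopts the app.
Round 6 — no new adoptions; cascade stops.

8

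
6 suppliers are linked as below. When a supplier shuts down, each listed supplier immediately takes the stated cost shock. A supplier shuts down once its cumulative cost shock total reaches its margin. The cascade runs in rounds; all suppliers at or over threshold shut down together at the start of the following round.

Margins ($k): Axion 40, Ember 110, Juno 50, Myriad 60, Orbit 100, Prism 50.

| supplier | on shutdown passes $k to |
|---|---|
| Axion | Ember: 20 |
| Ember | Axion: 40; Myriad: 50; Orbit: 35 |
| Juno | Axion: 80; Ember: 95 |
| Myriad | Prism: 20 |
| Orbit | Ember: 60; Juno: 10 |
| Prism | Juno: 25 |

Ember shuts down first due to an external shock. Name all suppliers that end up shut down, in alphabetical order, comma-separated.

Round 1 — Ember shuts down (initial).
  Axion: +40 → 40 ≥ 40
  Myriad: +50 → 50 < 60
  Orbit: +35 → 35 < 100
Round 2 — Axion shuts down.
No further shutdowns.

Axion, Ember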